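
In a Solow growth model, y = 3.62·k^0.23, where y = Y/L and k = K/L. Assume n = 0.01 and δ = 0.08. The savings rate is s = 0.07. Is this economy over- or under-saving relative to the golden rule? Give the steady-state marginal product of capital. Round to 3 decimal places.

under-saving; MPK ≈ 0.296

Capital per worker breaks even when investment replaces (n + δ)·k; here n + δ = 0.09.
Steady-state k*: s·A·k^0.23 = 0.09·k gives k* = (0.07·3.62/0.09)^(1/0.77) ≈ 3.8357.
MPK = 0.23·3.62·3.8357^(-0.77) ≈ 0.2957.
MPK > n+δ = 0.09, so the economy is dynamically efficient (under-saving).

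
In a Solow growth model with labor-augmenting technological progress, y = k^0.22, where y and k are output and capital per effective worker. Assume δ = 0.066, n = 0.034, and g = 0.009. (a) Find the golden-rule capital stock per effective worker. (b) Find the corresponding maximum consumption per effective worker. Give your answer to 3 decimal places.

n + g + δ = 0.034 + 0.009 + 0.066 = 0.109.
Maximizing c = f(k) − (n+g+δ)·k gives f'(k) = n+g+δ, i.e. 0.22·k^(0.22−1) = 0.109, so k_gold = (0.22/0.109)^(1/0.78) ≈ 2.4605.
y_gold = 2.4605^0.22 ≈ 1.2191; c_gold = y_gold − 0.109·k_gold ≈ 0.9509.

(a) k_gold ≈ 2.460; (b) c_gold ≈ 0.951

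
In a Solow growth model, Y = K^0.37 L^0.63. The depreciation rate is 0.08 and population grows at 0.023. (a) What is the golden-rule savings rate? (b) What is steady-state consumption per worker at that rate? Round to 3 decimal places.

(a) s_gold = 0.370; (b) c_gold ≈ 1.335

Break-even investment rate: n + δ = 0.023 + 0.08 = 0.103.
For Cobb-Douglas, s_gold equals capital's share: s_gold = 0.37.
Setting f'(k) = n+δ gives 0.37·k^(0.37−1) = 0.103, hence k_gold = (0.37/0.103)^(1/0.63) ≈ 7.6126.
y_gold = 7.6126^0.37 ≈ 2.1192; c_gold = (1−0.37)·y_gold ≈ 1.3351.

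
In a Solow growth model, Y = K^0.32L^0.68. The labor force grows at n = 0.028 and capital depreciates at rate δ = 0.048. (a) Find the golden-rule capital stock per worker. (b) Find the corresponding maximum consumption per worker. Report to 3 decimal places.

Capital per worker breaks even when investment replaces (n + δ)·k; here n + δ = 0.076.
Maximizing c = f(k) − (n+δ)·k gives f'(k) = n+δ, i.e. 0.32·k^(0.32−1) = 0.076, so k_gold = (0.32/0.076)^(1/0.68) ≈ 8.2821.
y_gold = 8.2821^0.32 ≈ 1.9670; c_gold = y_gold − 0.076·k_gold ≈ 1.3376.

(a) k_gold ≈ 8.282; (b) c_gold ≈ 1.338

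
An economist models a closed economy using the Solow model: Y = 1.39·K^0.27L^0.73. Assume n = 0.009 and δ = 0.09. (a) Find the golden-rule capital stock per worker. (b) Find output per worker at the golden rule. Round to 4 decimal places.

The effective depreciation rate is n + δ = 0.009 + 0.09 = 0.099.
At the golden rule the marginal product of capital equals n+δ: 0.27·1.39·k^(0.27−1) = 0.099. Solving, k_gold = (0.27·1.39/0.099)^(1/0.73) ≈ 6.2058.
y_gold = 1.39·6.2058^0.27 ≈ 2.2755.

(a) k_gold ≈ 6.2058; (b) y_gold ≈ 2.2755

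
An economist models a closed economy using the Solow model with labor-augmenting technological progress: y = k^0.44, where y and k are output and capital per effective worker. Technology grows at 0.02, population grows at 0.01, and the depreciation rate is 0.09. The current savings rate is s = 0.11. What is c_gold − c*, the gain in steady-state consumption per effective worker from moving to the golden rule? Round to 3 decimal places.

Break-even investment rate: n + g + δ = 0.01 + 0.02 + 0.09 = 0.12.
Current steady state (s = 0.11): k* = (0.11/0.12)^(1/0.56) ≈ 0.8561, y* = 0.8561^0.44 ≈ 0.9339, c* = (1−0.11)·0.9339 ≈ 0.8312.
Golden rule sets MPK = n+g+δ: 0.44·k^(0.44−1) = 0.12, so k_gold = (0.44/0.12)^(1/0.56) ≈ 10.1772.
y_gold = 10.1772^0.44 ≈ 2.7756, c_gold = y_gold − 0.12·k_gold ≈ 1.5543.
Gain: Δc = 1.5543 − 0.8312 ≈ 0.7231.

Δc ≈ 0.723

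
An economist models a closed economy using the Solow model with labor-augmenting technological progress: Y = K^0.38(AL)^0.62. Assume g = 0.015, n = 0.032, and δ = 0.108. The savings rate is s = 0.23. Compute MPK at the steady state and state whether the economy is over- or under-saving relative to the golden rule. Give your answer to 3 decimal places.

The effective depreciation rate is n + g + δ = 0.032 + 0.015 + 0.108 = 0.155.
Steady-state k*: s·k^0.38 = 0.155·k gives k* = (0.23/0.155)^(1/0.62) ≈ 1.8899.
MPK = 0.38·1.8899^(-0.62) ≈ 0.2561.
MPK > n+g+δ = 0.155, so the economy is dynamically efficient (under-saving).

under-saving; MPK ≈ 0.256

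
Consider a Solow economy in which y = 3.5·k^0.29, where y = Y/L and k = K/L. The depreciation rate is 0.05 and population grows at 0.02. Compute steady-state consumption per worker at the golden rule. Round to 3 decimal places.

c_gold ≈ 7.408

Capital per worker breaks even when investment replaces (n + δ)·k; here n + δ = 0.07.
Golden rule sets MPK = n+δ: 0.29·3.5·k^(0.29−1) = 0.07, so k_gold = (0.29·3.5/0.07)^(1/0.71) ≈ 43.2245.
y_gold = 3.5·43.2245^0.29 ≈ 10.4335.
c_gold = y_gold − (n+δ)·k_gold = 10.4335 − 0.07·43.2245 ≈ 7.4078.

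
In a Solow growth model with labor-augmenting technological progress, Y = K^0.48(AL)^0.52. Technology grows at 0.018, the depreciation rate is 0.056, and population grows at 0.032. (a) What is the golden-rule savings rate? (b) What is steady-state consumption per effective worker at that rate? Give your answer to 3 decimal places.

Capital per effective worker breaks even when investment replaces (n + g + δ)·k; here n + g + δ = 0.106.
For Cobb-Douglas, s_gold equals capital's share: s_gold = 0.48.
Maximizing c = f(k) − (n+g+δ)·k gives f'(k) = n+g+δ, i.e. 0.48·k^(0.48−1) = 0.106, so k_gold = (0.48/0.106)^(1/0.52) ≈ 18.2564.
y_gold = 18.2564^0.48 ≈ 4.0316; c_gold = (1−0.48)·y_gold ≈ 2.0964.

(a) s_gold = 0.480; (b) c_gold ≈ 2.096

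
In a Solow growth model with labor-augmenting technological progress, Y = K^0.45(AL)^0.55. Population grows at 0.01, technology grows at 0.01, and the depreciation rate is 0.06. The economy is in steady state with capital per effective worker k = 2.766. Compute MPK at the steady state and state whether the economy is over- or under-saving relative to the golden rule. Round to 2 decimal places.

The effective depreciation rate is n + g + δ = 0.01 + 0.01 + 0.06 = 0.08.
MPK = 0.45·k^(0.45−1) = 0.45·2.766^(-0.55) ≈ 0.2572.
MPK > 0.08, so the economy is dynamically efficient (under-saving).

under-saving; MPK ≈ 0.26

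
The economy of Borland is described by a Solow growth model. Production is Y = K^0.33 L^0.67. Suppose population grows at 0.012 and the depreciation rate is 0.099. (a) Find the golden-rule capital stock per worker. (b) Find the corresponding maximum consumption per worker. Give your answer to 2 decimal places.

Break-even investment rate: n + δ = 0.012 + 0.099 = 0.111.
Setting f'(k) = n+δ gives 0.33·k^(0.33−1) = 0.111, hence k_gold = (0.33/0.111)^(1/0.67) ≈ 5.0846.
y_gold = 5.0846^0.33 ≈ 1.7103; c_gold = y_gold − 0.111·k_gold ≈ 1.1459.

(a) k_gold ≈ 5.08; (b) c_gold ≈ 1.15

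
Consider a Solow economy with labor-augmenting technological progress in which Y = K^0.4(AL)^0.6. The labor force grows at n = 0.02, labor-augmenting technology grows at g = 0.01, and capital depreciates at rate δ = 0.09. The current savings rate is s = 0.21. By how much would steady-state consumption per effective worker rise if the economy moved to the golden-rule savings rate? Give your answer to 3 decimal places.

n + g + δ = 0.02 + 0.01 + 0.09 = 0.12.
Current steady state (s = 0.21): k* = (0.21/0.12)^(1/0.6) ≈ 2.5413, y* = 2.5413^0.4 ≈ 1.4522, c* = (1−0.21)·1.4522 ≈ 1.1472.
Golden rule sets MPK = n+g+δ: 0.4·k^(0.4−1) = 0.12, so k_gold = (0.4/0.12)^(1/0.6) ≈ 7.4381.
y_gold = 7.4381^0.4 ≈ 2.2314, c_gold = y_gold − 0.12·k_gold ≈ 1.3389.
Gain: Δc = 1.3389 − 1.1472 ≈ 0.1916.

Δc ≈ 0.192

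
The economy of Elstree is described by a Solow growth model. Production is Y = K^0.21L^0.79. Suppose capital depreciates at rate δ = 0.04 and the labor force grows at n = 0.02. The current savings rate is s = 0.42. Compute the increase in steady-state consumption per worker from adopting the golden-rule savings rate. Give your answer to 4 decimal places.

The effective depreciation rate is n + δ = 0.02 + 0.04 = 0.06.
Current steady state (s = 0.42): k* = (0.42/0.06)^(1/0.79) ≈ 11.7421, y* = 11.7421^0.21 ≈ 1.6774, c* = (1−0.42)·1.6774 ≈ 0.9729.
Setting f'(k) = n+δ gives 0.21·k^(0.21−1) = 0.06, hence k_gold = (0.21/0.06)^(1/0.79) ≈ 4.8831.
y_gold = 4.8831^0.21 ≈ 1.3952, c_gold = y_gold − 0.06·k_gold ≈ 1.1022.
Gain: Δc = 1.1022 − 0.9729 ≈ 0.1293.

Δc ≈ 0.1293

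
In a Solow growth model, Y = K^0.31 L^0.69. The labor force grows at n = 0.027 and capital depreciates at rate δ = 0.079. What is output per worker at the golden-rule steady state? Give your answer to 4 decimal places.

y_gold ≈ 1.6195

Capital per worker breaks even when investment replaces (n + δ)·k; here n + δ = 0.106.
At the golden rule the marginal product of capital equals n+δ: 0.31·k^(0.31−1) = 0.106. Solving, k_gold = (0.31/0.106)^(1/0.69) ≈ 4.7363.
Output: y_gold = k_gold^0.31 = 4.7363^0.31 ≈ 1.6195.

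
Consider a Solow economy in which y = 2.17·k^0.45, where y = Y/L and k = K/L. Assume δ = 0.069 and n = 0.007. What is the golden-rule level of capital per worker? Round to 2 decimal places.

k_gold ≈ 103.78

n + δ = 0.007 + 0.069 = 0.076.
Golden rule sets MPK = n+δ: 0.45·2.17·k^(0.45−1) = 0.076, so k_gold = (0.45·2.17/0.076)^(1/0.55) ≈ 103.7783.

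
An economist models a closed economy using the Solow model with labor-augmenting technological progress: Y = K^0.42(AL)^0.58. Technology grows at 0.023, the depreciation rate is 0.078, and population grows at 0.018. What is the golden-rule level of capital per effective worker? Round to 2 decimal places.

Break-even investment rate: n + g + δ = 0.018 + 0.023 + 0.078 = 0.119.
Maximizing c = f(k) − (n+g+δ)·k gives f'(k) = n+g+δ, i.e. 0.42·k^(0.42−1) = 0.119, so k_gold = (0.42/0.119)^(1/0.58) ≈ 8.7966.

k_gold ≈ 8.80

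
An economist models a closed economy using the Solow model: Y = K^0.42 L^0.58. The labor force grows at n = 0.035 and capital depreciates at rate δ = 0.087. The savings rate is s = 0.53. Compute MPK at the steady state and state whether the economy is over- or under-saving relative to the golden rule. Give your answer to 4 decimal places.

Break-even investment rate: n + δ = 0.035 + 0.087 = 0.122.
Steady-state k*: s·k^0.42 = 0.122·k gives k* = (0.53/0.122)^(1/0.58) ≈ 12.5851.
MPK = 0.42·12.5851^(-0.58) ≈ 0.0967.
MPK < n+δ = 0.122, so the economy is dynamically inefficient (over-saving).

over-saving; MPK ≈ 0.0967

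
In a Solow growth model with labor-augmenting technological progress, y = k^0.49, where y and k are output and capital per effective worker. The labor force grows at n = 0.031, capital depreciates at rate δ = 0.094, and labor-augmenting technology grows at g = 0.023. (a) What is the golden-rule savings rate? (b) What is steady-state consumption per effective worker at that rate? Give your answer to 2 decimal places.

Capital per effective worker breaks even when investment replaces (n + g + δ)·k; here n + g + δ = 0.148.
For Cobb-Douglas, s_gold equals capital's share: s_gold = 0.49.
Golden rule sets MPK = n+g+δ: 0.49·k^(0.49−1) = 0.148, so k_gold = (0.49/0.148)^(1/0.51) ≈ 10.4587.
y_gold = 10.4587^0.49 ≈ 3.1590; c_gold = (1−0.49)·y_gold ≈ 1.6111.

(a) s_gold = 0.49; (b) c_gold ≈ 1.61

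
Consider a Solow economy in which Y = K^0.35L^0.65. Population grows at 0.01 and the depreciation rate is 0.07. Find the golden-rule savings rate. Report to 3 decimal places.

s_gold = 0.350

Capital per worker breaks even when investment replaces (n + δ)·k; here n + δ = 0.08.
At the golden rule MPK = n+δ, and in any Cobb-Douglas steady state s = (n+δ)·k/y = MPK·k/y = capital's share 0.35.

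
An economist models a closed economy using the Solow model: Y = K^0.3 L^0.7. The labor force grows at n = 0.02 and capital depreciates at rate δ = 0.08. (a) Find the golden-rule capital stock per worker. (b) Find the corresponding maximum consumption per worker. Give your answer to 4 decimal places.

Capital per worker breaks even when investment replaces (n + δ)·k; here n + δ = 0.1.
At the golden rule the marginal product of capital equals n+δ: 0.3·k^(0.3−1) = 0.1. Solving, k_gold = (0.3/0.1)^(1/0.7) ≈ 4.8040.
y_gold = 4.8040^0.3 ≈ 1.6013; c_gold = y_gold − 0.1·k_gold ≈ 1.1209.

(a) k_gold ≈ 4.8040; (b) c_gold ≈ 1.1209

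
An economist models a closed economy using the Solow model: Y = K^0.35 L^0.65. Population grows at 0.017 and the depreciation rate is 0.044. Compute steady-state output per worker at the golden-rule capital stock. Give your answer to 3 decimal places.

y_gold ≈ 2.562

n + δ = 0.017 + 0.044 = 0.061.
Setting f'(k) = n+δ gives 0.35·k^(0.35−1) = 0.061, hence k_gold = (0.35/0.061)^(1/0.65) ≈ 14.6991.
Output: y_gold = k_gold^0.35 = 14.6991^0.35 ≈ 2.5618.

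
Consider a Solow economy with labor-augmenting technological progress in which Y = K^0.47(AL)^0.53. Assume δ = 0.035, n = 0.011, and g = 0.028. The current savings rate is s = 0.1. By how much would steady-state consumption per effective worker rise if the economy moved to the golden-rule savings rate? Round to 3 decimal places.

Δc ≈ 1.555

Capital per effective worker breaks even when investment replaces (n + g + δ)·k; here n + g + δ = 0.074.
Current steady state (s = 0.1): k* = (0.1/0.074)^(1/0.53) ≈ 1.7650, y* = 1.7650^0.47 ≈ 1.3061, c* = (1−0.1)·1.3061 ≈ 1.1755.
Maximizing c = f(k) − (n+g+δ)·k gives f'(k) = n+g+δ, i.e. 0.47·k^(0.47−1) = 0.074, so k_gold = (0.47/0.074)^(1/0.53) ≈ 32.7221.
y_gold = 32.7221^0.47 ≈ 5.1520, c_gold = y_gold − 0.074·k_gold ≈ 2.7306.
Gain: Δc = 2.7306 − 1.1755 ≈ 1.5551.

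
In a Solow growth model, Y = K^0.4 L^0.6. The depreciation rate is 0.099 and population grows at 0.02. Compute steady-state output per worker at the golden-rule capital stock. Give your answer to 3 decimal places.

y_gold ≈ 2.244

Capital per worker breaks even when investment replaces (n + δ)·k; here n + δ = 0.119.
Maximizing c = f(k) − (n+δ)·k gives f'(k) = n+δ, i.e. 0.4·k^(0.4−1) = 0.119, so k_gold = (0.4/0.119)^(1/0.6) ≈ 7.5426.
Output: y_gold = k_gold^0.4 = 7.5426^0.4 ≈ 2.2439.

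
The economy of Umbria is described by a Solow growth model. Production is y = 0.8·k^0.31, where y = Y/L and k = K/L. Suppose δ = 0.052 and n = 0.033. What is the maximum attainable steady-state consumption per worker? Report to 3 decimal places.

c_gold ≈ 0.893

n + δ = 0.033 + 0.052 = 0.085.
Golden rule sets MPK = n+δ: 0.31·0.8·k^(0.31−1) = 0.085, so k_gold = (0.31·0.8/0.085)^(1/0.69) ≈ 4.7202.
y_gold = 0.8·4.7202^0.31 ≈ 1.2942.
c_gold = y_gold − (n+δ)·k_gold = 1.2942 − 0.085·4.7202 ≈ 0.8930.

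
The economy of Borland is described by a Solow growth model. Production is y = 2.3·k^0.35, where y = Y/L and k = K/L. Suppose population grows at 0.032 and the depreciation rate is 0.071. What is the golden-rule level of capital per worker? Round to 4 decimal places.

n + δ = 0.032 + 0.071 = 0.103.
Maximizing c = f(k) − (n+δ)·k gives f'(k) = n+δ, i.e. 0.35·2.3·k^(0.35−1) = 0.103, so k_gold = (0.35·2.3/0.103)^(1/0.65) ≈ 23.6474.

k_gold ≈ 23.6474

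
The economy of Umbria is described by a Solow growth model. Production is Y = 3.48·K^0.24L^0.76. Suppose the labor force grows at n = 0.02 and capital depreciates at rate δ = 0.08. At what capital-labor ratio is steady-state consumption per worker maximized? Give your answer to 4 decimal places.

k_gold ≈ 16.3261

The effective depreciation rate is n + δ = 0.02 + 0.08 = 0.1.
Maximizing c = f(k) − (n+δ)·k gives f'(k) = n+δ, i.e. 0.24·3.48·k^(0.24−1) = 0.1, so k_gold = (0.24·3.48/0.1)^(1/0.76) ≈ 16.3261.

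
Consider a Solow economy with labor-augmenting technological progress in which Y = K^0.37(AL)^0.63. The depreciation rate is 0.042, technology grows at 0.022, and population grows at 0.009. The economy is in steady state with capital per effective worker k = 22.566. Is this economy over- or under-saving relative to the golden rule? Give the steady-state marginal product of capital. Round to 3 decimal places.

The effective depreciation rate is n + g + δ = 0.009 + 0.022 + 0.042 = 0.073.
MPK = 0.37·k^(0.37−1) = 0.37·22.566^(-0.63) ≈ 0.0519.
MPK < 0.073, so the economy is dynamically inefficient (over-saving).

over-saving; MPK ≈ 0.052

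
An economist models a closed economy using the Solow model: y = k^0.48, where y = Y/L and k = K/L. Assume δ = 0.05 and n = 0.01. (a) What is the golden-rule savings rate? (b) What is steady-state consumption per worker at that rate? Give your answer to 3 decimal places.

n + δ = 0.01 + 0.05 = 0.06.
For Cobb-Douglas, s_gold equals capital's share: s_gold = 0.48.
Setting f'(k) = n+δ gives 0.48·k^(0.48−1) = 0.06, hence k_gold = (0.48/0.06)^(1/0.52) ≈ 54.5395.
y_gold = 54.5395^0.48 ≈ 6.8174; c_gold = (1−0.48)·y_gold ≈ 3.5451.

(a) s_gold = 0.480; (b) c_gold ≈ 3.545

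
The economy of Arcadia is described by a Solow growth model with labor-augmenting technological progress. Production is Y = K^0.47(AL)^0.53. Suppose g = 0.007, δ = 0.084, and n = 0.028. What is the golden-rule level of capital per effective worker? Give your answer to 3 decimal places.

Capital per effective worker breaks even when investment replaces (n + g + δ)·k; here n + g + δ = 0.119.
Setting f'(k) = n+g+δ gives 0.47·k^(0.47−1) = 0.119, hence k_gold = (0.47/0.119)^(1/0.53) ≈ 13.3527.

k_gold ≈ 13.353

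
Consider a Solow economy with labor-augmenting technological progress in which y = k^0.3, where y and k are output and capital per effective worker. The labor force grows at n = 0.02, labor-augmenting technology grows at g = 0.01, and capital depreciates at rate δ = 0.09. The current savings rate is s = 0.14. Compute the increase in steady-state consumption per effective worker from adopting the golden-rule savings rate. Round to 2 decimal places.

Capital per effective worker breaks even when investment replaces (n + g + δ)·k; here n + g + δ = 0.12.
Current steady state (s = 0.14): k* = (0.14/0.12)^(1/0.7) ≈ 1.2463, y* = 1.2463^0.3 ≈ 1.0683, c* = (1−0.14)·1.0683 ≈ 0.9187.
Golden rule sets MPK = n+g+δ: 0.3·k^(0.3−1) = 0.12, so k_gold = (0.3/0.12)^(1/0.7) ≈ 3.7024.
y_gold = 3.7024^0.3 ≈ 1.4810, c_gold = y_gold − 0.12·k_gold ≈ 1.0367.
Gain: Δc = 1.0367 − 0.9187 ≈ 0.1179.

Δc ≈ 0.12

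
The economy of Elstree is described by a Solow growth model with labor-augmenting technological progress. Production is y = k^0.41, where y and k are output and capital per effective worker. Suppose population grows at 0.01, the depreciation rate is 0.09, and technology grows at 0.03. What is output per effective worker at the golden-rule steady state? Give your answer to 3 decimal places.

n + g + δ = 0.01 + 0.03 + 0.09 = 0.13.
At the golden rule the marginal product of capital equals n+g+δ: 0.41·k^(0.41−1) = 0.13. Solving, k_gold = (0.41/0.13)^(1/0.59) ≈ 7.0064.
Output: y_gold = k_gold^0.41 = 7.0064^0.41 ≈ 2.2215.

y_gold ≈ 2.222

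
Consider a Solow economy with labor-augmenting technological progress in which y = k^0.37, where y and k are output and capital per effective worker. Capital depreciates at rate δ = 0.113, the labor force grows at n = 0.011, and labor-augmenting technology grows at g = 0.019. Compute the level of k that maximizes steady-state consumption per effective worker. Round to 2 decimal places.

The effective depreciation rate is n + g + δ = 0.011 + 0.019 + 0.113 = 0.143.
At the golden rule the marginal product of capital equals n+g+δ: 0.37·k^(0.37−1) = 0.143. Solving, k_gold = (0.37/0.143)^(1/0.63) ≈ 4.5221.

k_gold ≈ 4.52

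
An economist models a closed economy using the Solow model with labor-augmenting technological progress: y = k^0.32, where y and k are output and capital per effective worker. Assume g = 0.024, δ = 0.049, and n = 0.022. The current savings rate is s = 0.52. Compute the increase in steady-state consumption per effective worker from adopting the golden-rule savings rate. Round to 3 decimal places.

Δc ≈ 0.136

The effective depreciation rate is n + g + δ = 0.022 + 0.024 + 0.049 = 0.095.
Current steady state (s = 0.52): k* = (0.52/0.095)^(1/0.68) ≈ 12.1816, y* = 12.1816^0.32 ≈ 2.2255, c* = (1−0.52)·2.2255 ≈ 1.0682.
Golden rule sets MPK = n+g+δ: 0.32·k^(0.32−1) = 0.095, so k_gold = (0.32/0.095)^(1/0.68) ≈ 5.9652.
y_gold = 5.9652^0.32 ≈ 1.7709, c_gold = y_gold − 0.095·k_gold ≈ 1.2042.
Gain: Δc = 1.2042 − 1.0682 ≈ 0.1360.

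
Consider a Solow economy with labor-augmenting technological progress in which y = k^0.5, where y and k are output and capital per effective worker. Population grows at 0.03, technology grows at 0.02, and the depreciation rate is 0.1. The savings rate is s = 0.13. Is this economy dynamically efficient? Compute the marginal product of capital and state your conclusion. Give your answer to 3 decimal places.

n + g + δ = 0.03 + 0.02 + 0.1 = 0.15.
Steady-state k*: s·k^0.5 = 0.15·k gives k* = (0.13/0.15)^(1/0.5) ≈ 0.7511.
MPK = 0.5·0.7511^(-0.5) ≈ 0.5769.
MPK > n+g+δ = 0.15, so the economy is dynamically efficient (under-saving).

dynamically efficient; MPK ≈ 0.577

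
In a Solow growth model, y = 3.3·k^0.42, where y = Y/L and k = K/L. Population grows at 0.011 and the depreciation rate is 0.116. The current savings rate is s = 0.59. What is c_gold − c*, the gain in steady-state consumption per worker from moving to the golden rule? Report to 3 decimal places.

The effective depreciation rate is n + δ = 0.011 + 0.116 = 0.127.
Current steady state (s = 0.59): k* = (0.59·3.3/0.127)^(1/0.58) ≈ 110.6809, y* = 3.3·110.6809^0.42 ≈ 23.8245, c* = (1−0.59)·23.8245 ≈ 9.7681.
Setting f'(k) = n+δ gives 0.42·3.3·k^(0.42−1) = 0.127, hence k_gold = (0.42·3.3/0.127)^(1/0.58) ≈ 61.6007.
y_gold = 3.3·61.6007^0.42 ≈ 18.6269, c_gold = y_gold − 0.127·k_gold ≈ 10.8036.
Gain: Δc = 10.8036 − 9.7681 ≈ 1.0355.

Δc ≈ 1.036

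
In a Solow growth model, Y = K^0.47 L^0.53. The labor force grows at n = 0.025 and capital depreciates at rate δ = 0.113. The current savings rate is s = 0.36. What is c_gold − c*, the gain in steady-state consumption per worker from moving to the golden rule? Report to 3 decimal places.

n + δ = 0.025 + 0.113 = 0.138.
Current steady state (s = 0.36): k* = (0.36/0.138)^(1/0.53) ≈ 6.1053, y* = 6.1053^0.47 ≈ 2.3404, c* = (1−0.36)·2.3404 ≈ 1.4978.
Maximizing c = f(k) − (n+δ)·k gives f'(k) = n+δ, i.e. 0.47·k^(0.47−1) = 0.138, so k_gold = (0.47/0.138)^(1/0.53) ≈ 10.0969.
y_gold = 10.0969^0.47 ≈ 2.9646, c_gold = y_gold − 0.138·k_gold ≈ 1.5712.
Gain: Δc = 1.5712 − 1.4978 ≈ 0.0734.

Δc ≈ 0.073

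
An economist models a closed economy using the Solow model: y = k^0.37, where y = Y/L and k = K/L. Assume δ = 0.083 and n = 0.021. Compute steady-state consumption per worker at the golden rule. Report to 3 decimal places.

c_gold ≈ 1.328

Break-even investment rate: n + δ = 0.021 + 0.083 = 0.104.
Setting f'(k) = n+δ gives 0.37·k^(0.37−1) = 0.104, hence k_gold = (0.37/0.104)^(1/0.63) ≈ 7.4967.
y_gold = 7.4967^0.37 ≈ 2.1072.
c_gold = y_gold − (n+δ)·k_gold = 2.1072 − 0.104·7.4967 ≈ 1.3275.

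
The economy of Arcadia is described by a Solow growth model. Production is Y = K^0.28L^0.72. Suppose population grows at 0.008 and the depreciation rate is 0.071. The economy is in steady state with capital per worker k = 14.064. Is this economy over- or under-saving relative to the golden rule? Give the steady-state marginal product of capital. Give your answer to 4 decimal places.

Break-even investment rate: n + δ = 0.008 + 0.071 = 0.079.
MPK = 0.28·k^(0.28−1) = 0.28·14.064^(-0.72) ≈ 0.0417.
MPK < 0.079, so the economy is dynamically inefficient (over-saving).

over-saving; MPK ≈ 0.0417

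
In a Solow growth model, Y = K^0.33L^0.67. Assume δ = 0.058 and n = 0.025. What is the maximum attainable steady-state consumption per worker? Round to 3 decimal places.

c_gold ≈ 1.322

Break-even investment rate: n + δ = 0.025 + 0.058 = 0.083.
At the golden rule the marginal product of capital equals n+δ: 0.33·k^(0.33−1) = 0.083. Solving, k_gold = (0.33/0.083)^(1/0.67) ≈ 7.8466.
y_gold = 7.8466^0.33 ≈ 1.9735.
c_gold = y_gold − (n+δ)·k_gold = 1.9735 − 0.083·7.8466 ≈ 1.3223.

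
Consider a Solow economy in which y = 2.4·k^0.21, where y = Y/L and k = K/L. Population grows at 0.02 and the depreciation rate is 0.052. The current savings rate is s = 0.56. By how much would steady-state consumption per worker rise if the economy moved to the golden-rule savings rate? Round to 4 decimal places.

Δc ≈ 0.8814

Break-even investment rate: n + δ = 0.02 + 0.052 = 0.072.
Current steady state (s = 0.56): k* = (0.56·2.4/0.072)^(1/0.79) ≈ 40.6392, y* = 2.4·40.6392^0.21 ≈ 5.2250, c* = (1−0.56)·5.2250 ≈ 2.2990.
Maximizing c = f(k) − (n+δ)·k gives f'(k) = n+δ, i.e. 0.21·2.4·k^(0.21−1) = 0.072, so k_gold = (0.21·2.4/0.072)^(1/0.79) ≈ 11.7421.
y_gold = 2.4·11.7421^0.21 ≈ 4.0258, c_gold = y_gold − 0.072·k_gold ≈ 3.1804.
Gain: Δc = 3.1804 − 2.2990 ≈ 0.8814.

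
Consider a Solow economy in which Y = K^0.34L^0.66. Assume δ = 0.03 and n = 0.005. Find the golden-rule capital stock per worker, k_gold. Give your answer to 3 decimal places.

k_gold ≈ 31.338

The effective depreciation rate is n + δ = 0.005 + 0.03 = 0.035.
Setting f'(k) = n+δ gives 0.34·k^(0.34−1) = 0.035, hence k_gold = (0.34/0.035)^(1/0.66) ≈ 31.3384.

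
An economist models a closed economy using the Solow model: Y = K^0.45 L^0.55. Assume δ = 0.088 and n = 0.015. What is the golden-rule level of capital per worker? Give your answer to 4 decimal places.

Break-even investment rate: n + δ = 0.015 + 0.088 = 0.103.
At the golden rule the marginal product of capital equals n+δ: 0.45·k^(0.45−1) = 0.103. Solving, k_gold = (0.45/0.103)^(1/0.55) ≈ 14.5989.

k_gold ≈ 14.5989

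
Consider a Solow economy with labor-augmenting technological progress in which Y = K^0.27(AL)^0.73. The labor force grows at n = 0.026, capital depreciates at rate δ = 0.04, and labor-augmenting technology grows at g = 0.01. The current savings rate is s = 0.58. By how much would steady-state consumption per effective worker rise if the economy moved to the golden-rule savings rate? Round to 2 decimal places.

Δc ≈ 0.28

n + g + δ = 0.026 + 0.01 + 0.04 = 0.076.
Current steady state (s = 0.58): k* = (0.58/0.076)^(1/0.73) ≈ 16.1831, y* = 16.1831^0.27 ≈ 2.1205, c* = (1−0.58)·2.1205 ≈ 0.8906.
At the golden rule the marginal product of capital equals n+g+δ: 0.27·k^(0.27−1) = 0.076. Solving, k_gold = (0.27/0.076)^(1/0.73) ≈ 5.6778.
y_gold = 5.6778^0.27 ≈ 1.5982, c_gold = y_gold − 0.076·k_gold ≈ 1.1667.
Gain: Δc = 1.1667 − 0.8906 ≈ 0.2761.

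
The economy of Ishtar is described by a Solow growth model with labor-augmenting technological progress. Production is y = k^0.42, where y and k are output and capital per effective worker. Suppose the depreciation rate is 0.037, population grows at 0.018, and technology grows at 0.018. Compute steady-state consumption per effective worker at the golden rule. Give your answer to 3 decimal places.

Capital per effective worker breaks even when investment replaces (n + g + δ)·k; here n + g + δ = 0.073.
Setting f'(k) = n+g+δ gives 0.42·k^(0.42−1) = 0.073, hence k_gold = (0.42/0.073)^(1/0.58) ≈ 20.4276.
y_gold = 20.4276^0.42 ≈ 3.5505.
c_gold = y_gold − (n+g+δ)·k_gold = 3.5505 − 0.073·20.4276 ≈ 2.0593.

c_gold ≈ 2.059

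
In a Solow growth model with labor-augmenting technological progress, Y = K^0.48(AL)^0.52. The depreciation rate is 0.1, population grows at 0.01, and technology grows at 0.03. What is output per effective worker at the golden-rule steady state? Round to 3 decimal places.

y_gold ≈ 3.119

Capital per effective worker breaks even when investment replaces (n + g + δ)·k; here n + g + δ = 0.14.
Golden rule sets MPK = n+g+δ: 0.48·k^(0.48−1) = 0.14, so k_gold = (0.48/0.14)^(1/0.52) ≈ 10.6921.
Output: y_gold = k_gold^0.48 = 10.6921^0.48 ≈ 3.1185.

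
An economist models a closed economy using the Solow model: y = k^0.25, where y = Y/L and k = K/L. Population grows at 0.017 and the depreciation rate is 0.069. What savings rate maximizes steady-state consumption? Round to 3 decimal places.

The effective depreciation rate is n + δ = 0.017 + 0.069 = 0.086.
At the golden rule MPK = n+δ, and in any Cobb-Douglas steady state s = (n+δ)·k/y = MPK·k/y = capital's share 0.25.

s_gold = 0.250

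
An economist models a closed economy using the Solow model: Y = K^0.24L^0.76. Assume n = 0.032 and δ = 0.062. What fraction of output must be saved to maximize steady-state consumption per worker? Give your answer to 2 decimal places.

The effective depreciation rate is n + δ = 0.032 + 0.062 = 0.094.
At the golden rule MPK = n+δ, and in any Cobb-Douglas steady state s = (n+δ)·k/y = MPK·k/y = capital's share 0.24.

s_gold = 0.24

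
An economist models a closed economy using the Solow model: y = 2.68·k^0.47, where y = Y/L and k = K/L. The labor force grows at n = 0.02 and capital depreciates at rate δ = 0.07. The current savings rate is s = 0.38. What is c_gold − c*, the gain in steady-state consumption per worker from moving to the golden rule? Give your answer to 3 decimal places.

Δc ≈ 0.459

The effective depreciation rate is n + δ = 0.02 + 0.07 = 0.09.
Current steady state (s = 0.38): k* = (0.38·2.68/0.09)^(1/0.53) ≈ 97.2899, y* = 2.68·97.2899^0.47 ≈ 23.0423, c* = (1−0.38)·23.0423 ≈ 14.2863.
Golden rule sets MPK = n+δ: 0.47·2.68·k^(0.47−1) = 0.09, so k_gold = (0.47·2.68/0.09)^(1/0.53) ≈ 145.2933.
y_gold = 2.68·145.2933^0.47 ≈ 27.8221, c_gold = y_gold − 0.09·k_gold ≈ 14.7457.
Gain: Δc = 14.7457 − 14.2863 ≈ 0.4595.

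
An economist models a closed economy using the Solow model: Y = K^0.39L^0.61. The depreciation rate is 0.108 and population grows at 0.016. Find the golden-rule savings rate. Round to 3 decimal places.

n + δ = 0.016 + 0.108 = 0.124.
At the golden rule MPK = n+δ, and in any Cobb-Douglas steady state s = (n+δ)·k/y = MPK·k/y = capital's share 0.39.

s_gold = 0.390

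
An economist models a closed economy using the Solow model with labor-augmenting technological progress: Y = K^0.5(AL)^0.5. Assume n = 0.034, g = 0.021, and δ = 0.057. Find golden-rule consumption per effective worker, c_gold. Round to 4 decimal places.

Break-even investment rate: n + g + δ = 0.034 + 0.021 + 0.057 = 0.112.
At the golden rule the marginal product of capital equals n+g+δ: 0.5·k^(0.5−1) = 0.112. Solving, k_gold = (0.5/0.112)^(1/0.5) ≈ 19.9298.
y_gold = 19.9298^0.5 ≈ 4.4643.
c_gold = y_gold − (n+g+δ)·k_gold = 4.4643 − 0.112·19.9298 ≈ 2.2321.

c_gold ≈ 2.2321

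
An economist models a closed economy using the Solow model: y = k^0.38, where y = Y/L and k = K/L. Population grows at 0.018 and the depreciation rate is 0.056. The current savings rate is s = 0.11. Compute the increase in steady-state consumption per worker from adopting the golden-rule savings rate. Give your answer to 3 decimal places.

The effective depreciation rate is n + δ = 0.018 + 0.056 = 0.074.
Current steady state (s = 0.11): k* = (0.11/0.074)^(1/0.62) ≈ 1.8953, y* = 1.8953^0.38 ≈ 1.2750, c* = (1−0.11)·1.2750 ≈ 1.1348.
Golden rule sets MPK = n+δ: 0.38·k^(0.38−1) = 0.074, so k_gold = (0.38/0.074)^(1/0.62) ≈ 13.9975.
y_gold = 13.9975^0.38 ≈ 2.7258, c_gold = y_gold − 0.074·k_gold ≈ 1.6900.
Gain: Δc = 1.6900 − 1.1348 ≈ 0.5552.

Δc ≈ 0.555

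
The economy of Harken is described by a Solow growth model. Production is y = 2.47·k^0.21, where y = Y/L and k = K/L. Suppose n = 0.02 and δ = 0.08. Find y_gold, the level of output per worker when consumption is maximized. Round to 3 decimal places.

y_gold ≈ 3.826

Break-even investment rate: n + δ = 0.02 + 0.08 = 0.1.
Golden rule sets MPK = n+δ: 0.21·2.47·k^(0.21−1) = 0.1, so k_gold = (0.21·2.47/0.1)^(1/0.79) ≈ 8.0345.
Output: y_gold = 2.47·k_gold^0.21 = 2.47·8.0345^0.21 ≈ 3.8259.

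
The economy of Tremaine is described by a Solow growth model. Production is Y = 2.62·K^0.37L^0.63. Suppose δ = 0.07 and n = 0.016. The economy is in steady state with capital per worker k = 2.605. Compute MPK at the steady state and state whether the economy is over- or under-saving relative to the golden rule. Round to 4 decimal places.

Break-even investment rate: n + δ = 0.016 + 0.07 = 0.086.
MPK = 0.37·2.62·k^(0.37−1) = 0.37·2.62·2.605^(-0.63) ≈ 0.5303.
MPK > 0.086, so the economy is dynamically efficient (under-saving).

under-saving; MPK ≈ 0.5303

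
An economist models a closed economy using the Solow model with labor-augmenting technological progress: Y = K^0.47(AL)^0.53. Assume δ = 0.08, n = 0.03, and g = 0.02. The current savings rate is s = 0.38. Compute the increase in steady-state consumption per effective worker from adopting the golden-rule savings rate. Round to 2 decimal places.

Δc ≈ 0.05

Break-even investment rate: n + g + δ = 0.03 + 0.02 + 0.08 = 0.13.
Current steady state (s = 0.38): k* = (0.38/0.13)^(1/0.53) ≈ 7.5674, y* = 7.5674^0.47 ≈ 2.5888, c* = (1−0.38)·2.5888 ≈ 1.6051.
Golden rule sets MPK = n+g+δ: 0.47·k^(0.47−1) = 0.13, so k_gold = (0.47/0.13)^(1/0.53) ≈ 11.3011.
y_gold = 11.3011^0.47 ≈ 3.1258, c_gold = y_gold − 0.13·k_gold ≈ 1.6567.
Gain: Δc = 1.6567 − 1.6051 ≈ 0.0516.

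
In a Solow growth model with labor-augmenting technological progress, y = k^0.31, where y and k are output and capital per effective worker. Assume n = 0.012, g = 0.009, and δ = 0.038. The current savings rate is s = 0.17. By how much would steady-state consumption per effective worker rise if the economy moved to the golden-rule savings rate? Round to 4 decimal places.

Break-even investment rate: n + g + δ = 0.012 + 0.009 + 0.038 = 0.059.
Current steady state (s = 0.17): k* = (0.17/0.059)^(1/0.69) ≈ 4.6353, y* = 4.6353^0.31 ≈ 1.6087, c* = (1−0.17)·1.6087 ≈ 1.3353.
Maximizing c = f(k) − (n+g+δ)·k gives f'(k) = n+g+δ, i.e. 0.31·k^(0.31−1) = 0.059, so k_gold = (0.31/0.059)^(1/0.69) ≈ 11.0718.
y_gold = 11.0718^0.31 ≈ 2.1072, c_gold = y_gold − 0.059·k_gold ≈ 1.4540.
Gain: Δc = 1.4540 − 1.3353 ≈ 0.1187.

Δc ≈ 0.1187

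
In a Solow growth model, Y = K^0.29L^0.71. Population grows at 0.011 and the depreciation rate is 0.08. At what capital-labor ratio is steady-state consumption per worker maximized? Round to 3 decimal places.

k_gold ≈ 5.116

n + δ = 0.011 + 0.08 = 0.091.
Golden rule sets MPK = n+δ: 0.29·k^(0.29−1) = 0.091, so k_gold = (0.29/0.091)^(1/0.71) ≈ 5.1163.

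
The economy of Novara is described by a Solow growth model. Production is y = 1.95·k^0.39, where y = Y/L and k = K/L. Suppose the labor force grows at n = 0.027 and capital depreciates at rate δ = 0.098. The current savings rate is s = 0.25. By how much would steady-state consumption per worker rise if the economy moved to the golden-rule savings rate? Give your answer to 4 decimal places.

Δc ≈ 0.2821

The effective depreciation rate is n + δ = 0.027 + 0.098 = 0.125.
Current steady state (s = 0.25): k* = (0.25·1.95/0.125)^(1/0.61) ≈ 9.3102, y* = 1.95·9.3102^0.39 ≈ 4.6551, c* = (1−0.25)·4.6551 ≈ 3.4913.
Golden rule sets MPK = n+δ: 0.39·1.95·k^(0.39−1) = 0.125, so k_gold = (0.39·1.95/0.125)^(1/0.61) ≈ 19.2999.
y_gold = 1.95·19.2999^0.39 ≈ 6.1859, c_gold = y_gold − 0.125·k_gold ≈ 3.7734.
Gain: Δc = 3.7734 − 3.4913 ≈ 0.2821.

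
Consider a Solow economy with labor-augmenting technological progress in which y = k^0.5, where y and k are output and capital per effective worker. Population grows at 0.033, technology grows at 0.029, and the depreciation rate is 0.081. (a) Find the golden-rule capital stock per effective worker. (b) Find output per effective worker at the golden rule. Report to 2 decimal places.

The effective depreciation rate is n + g + δ = 0.033 + 0.029 + 0.081 = 0.143.
Golden rule sets MPK = n+g+δ: 0.5·k^(0.5−1) = 0.143, so k_gold = (0.5/0.143)^(1/0.5) ≈ 12.2255.
y_gold = 12.2255^0.5 ≈ 3.4965.

(a) k_gold ≈ 12.23; (b) y_gold ≈ 3.50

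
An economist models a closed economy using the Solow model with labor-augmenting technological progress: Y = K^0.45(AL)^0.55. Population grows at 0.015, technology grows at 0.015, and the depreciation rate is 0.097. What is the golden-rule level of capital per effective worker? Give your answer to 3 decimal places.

k_gold ≈ 9.975

The effective depreciation rate is n + g + δ = 0.015 + 0.015 + 0.097 = 0.127.
Maximizing c = f(k) − (n+g+δ)·k gives f'(k) = n+g+δ, i.e. 0.45·k^(0.45−1) = 0.127, so k_gold = (0.45/0.127)^(1/0.55) ≈ 9.9753.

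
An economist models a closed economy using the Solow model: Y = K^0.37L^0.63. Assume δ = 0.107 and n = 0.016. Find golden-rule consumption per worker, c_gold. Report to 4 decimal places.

Capital per worker breaks even when investment replaces (n + δ)·k; here n + δ = 0.123.
Maximizing c = f(k) − (n+δ)·k gives f'(k) = n+δ, i.e. 0.37·k^(0.37−1) = 0.123, so k_gold = (0.37/0.123)^(1/0.63) ≈ 5.7438.
y_gold = 5.7438^0.37 ≈ 1.9094.
c_gold = y_gold − (n+δ)·k_gold = 1.9094 − 0.123·5.7438 ≈ 1.2029.

c_gold ≈ 1.2029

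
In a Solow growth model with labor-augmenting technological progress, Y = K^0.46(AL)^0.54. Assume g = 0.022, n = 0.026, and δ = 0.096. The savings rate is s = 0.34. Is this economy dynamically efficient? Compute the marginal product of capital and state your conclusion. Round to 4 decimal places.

Capital per effective worker breaks even when investment replaces (n + g + δ)·k; here n + g + δ = 0.144.
Steady-state k*: s·k^0.46 = 0.144·k gives k* = (0.34/0.144)^(1/0.54) ≈ 4.9086.
MPK = 0.46·4.9086^(-0.54) ≈ 0.1948.
MPK > n+g+δ = 0.144, so the economy is dynamically efficient (under-saving).

dynamically efficient; MPK ≈ 0.1948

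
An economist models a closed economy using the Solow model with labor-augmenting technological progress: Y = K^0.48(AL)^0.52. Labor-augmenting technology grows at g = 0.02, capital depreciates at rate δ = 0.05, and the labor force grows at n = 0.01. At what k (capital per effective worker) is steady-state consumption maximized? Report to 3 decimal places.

The effective depreciation rate is n + g + δ = 0.01 + 0.02 + 0.05 = 0.08.
Setting f'(k) = n+g+δ gives 0.48·k^(0.48−1) = 0.08, hence k_gold = (0.48/0.08)^(1/0.52) ≈ 31.3650.

k_gold ≈ 31.365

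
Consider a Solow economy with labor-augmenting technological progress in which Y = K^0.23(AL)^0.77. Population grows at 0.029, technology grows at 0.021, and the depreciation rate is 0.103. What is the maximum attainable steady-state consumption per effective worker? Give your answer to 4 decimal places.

n + g + δ = 0.029 + 0.021 + 0.103 = 0.153.
Golden rule sets MPK = n+g+δ: 0.23·k^(0.23−1) = 0.153, so k_gold = (0.23/0.153)^(1/0.77) ≈ 1.6979.
y_gold = 1.6979^0.23 ≈ 1.1295.
c_gold = y_gold − (n+g+δ)·k_gold = 1.1295 − 0.153·1.6979 ≈ 0.8697.

c_gold ≈ 0.8697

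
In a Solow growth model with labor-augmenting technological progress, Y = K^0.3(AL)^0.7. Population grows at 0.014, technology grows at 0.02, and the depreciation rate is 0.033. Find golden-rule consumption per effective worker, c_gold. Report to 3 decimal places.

Capital per effective worker breaks even when investment replaces (n + g + δ)·k; here n + g + δ = 0.067.
At the golden rule the marginal product of capital equals n+g+δ: 0.3·k^(0.3−1) = 0.067. Solving, k_gold = (0.3/0.067)^(1/0.7) ≈ 8.5127.
y_gold = 8.5127^0.3 ≈ 1.9012.
c_gold = y_gold − (n+g+δ)·k_gold = 1.9012 − 0.067·8.5127 ≈ 1.3308.

c_gold ≈ 1.331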